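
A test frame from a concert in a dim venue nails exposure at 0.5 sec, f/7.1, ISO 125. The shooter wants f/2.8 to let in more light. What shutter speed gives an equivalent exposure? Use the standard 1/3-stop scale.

Aperture: f/7.1 → f/6.3 → f/5.6 → f/5 → f/4.5 → f/4 → f/3.5 → f/3.2 → f/2.8 — 2 2/3 stops opened up (brighter).
Need 2 2/3 stops darker from the shutter speed: 0.5 → 0.4 → 0.3 → 1/4 → 1/5 → 1/6 → 1/8 → 1/10 → 1/13.

1/13s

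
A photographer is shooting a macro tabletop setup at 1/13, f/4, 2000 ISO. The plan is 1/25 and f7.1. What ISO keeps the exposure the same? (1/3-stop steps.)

ISO 12800

Shutter speed: 1/13 → 1/15 → 1/20 → 1/25 — 1 stop faster (darker).
Aperture: f/4 → f/4.5 → f/5 → f/5.6 → f/6.3 → f/7.1 — 1 2/3 stops stopped down (darker).
Net change so far: 2 2/3 stops darker. Offset with the ISO: 2000 → 2500 → 3200 → 4000 → 5000 → 6400 → 8000 → 10000 → 12800.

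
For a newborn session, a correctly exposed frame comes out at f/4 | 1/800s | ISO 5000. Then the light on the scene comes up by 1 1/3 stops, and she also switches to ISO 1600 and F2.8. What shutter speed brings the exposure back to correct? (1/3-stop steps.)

Scene light: 1 1/3 stops brighter.
ISO: 5000 → 4000 → 3200 → 2500 → 2000 → 1600 — 1 2/3 stops lower (darker).
Aperture: f/4 → f/3.5 → f/3.2 → f/2.8 — 1 stop opened up (brighter).
Net so far: 2/3 stop brighter. Shutter speed: 1/800 → 1/1000 → 1/1250.

1/1250s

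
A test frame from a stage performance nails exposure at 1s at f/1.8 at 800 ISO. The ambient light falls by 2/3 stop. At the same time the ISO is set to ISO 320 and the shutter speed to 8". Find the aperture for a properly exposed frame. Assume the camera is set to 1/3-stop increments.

f/2.5

Scene light: 2/3 stop darker.
ISO: 800 → 640 → 500 → 400 → 320 — 1 1/3 stops lower (darker).
Shutter speed: 1 → 1.3 → 1.6 → 2 → 2.5 → 3.2 → 4 → 5 → 6 → 8 — 3 stops slower (brighter).
Net so far: 1 stop brighter. Aperture: f/1.8 → f/2 → f/2.2 → f/2.5.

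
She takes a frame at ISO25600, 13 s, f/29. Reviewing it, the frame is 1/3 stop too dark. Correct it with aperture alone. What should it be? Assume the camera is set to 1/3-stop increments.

Underexposed by 1/3 stop → need 1/3 stop brighter.
Aperture: f/29 → f/25.

f/25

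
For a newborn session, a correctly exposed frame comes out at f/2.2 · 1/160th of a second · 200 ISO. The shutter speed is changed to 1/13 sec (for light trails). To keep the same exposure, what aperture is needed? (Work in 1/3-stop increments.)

Shutter speed: 1/160 → 1/125 → 1/100 → 1/80 → 1/60 → 1/50 → 1/40 → 1/30 → 1/25 → 1/20 → 1/15 → 1/13 — 3 2/3 stops longer (brighter).
Need 3 2/3 stops darker from the aperture: f/2.2 → f/2.5 → f/2.8 → f/3.2 → f/3.5 → f/4 → f/4.5 → f/5 → f/5.6 → f/6.3 → f/7.1 → f/8.

f/8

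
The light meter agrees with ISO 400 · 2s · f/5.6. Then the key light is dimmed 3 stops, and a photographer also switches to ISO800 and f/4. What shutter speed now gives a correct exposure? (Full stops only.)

4 s

Scene light: 3 stops darker.
ISO: 400 → 800 — 1 stop higher (brighter).
Aperture: f/5.6 → f/4 — 1 stop wider (brighter).
Net so far: 1 stop darker. Shutter speed: 2 → 4.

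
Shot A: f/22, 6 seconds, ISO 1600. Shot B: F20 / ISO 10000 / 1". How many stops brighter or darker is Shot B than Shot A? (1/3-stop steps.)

Aperture: f/22 → f/20 — 1/3 stop wider (brighter).
Shutter speed: 6 → 5 → 4 → 3.2 → 2.5 → 2 → 1.6 → 1.3 → 1 — 2 2/3 stops shorter (darker).
ISO: 1600 → 2000 → 2500 → 3200 → 4000 → 5000 → 6400 → 8000 → 10000 — 2 2/3 stops raised (brighter).
Net: +1/3 −2 2/3 +2 2/3 = +1/3 stops.

1/3 stop brighter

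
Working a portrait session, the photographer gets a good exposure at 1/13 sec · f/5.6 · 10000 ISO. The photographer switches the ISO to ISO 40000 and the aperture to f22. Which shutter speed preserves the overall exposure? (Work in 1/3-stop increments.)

0.3 s

ISO: 10000 → 12800 → 16000 → 20000 → 25600 → 32000 → 40000 — 2 stops raised (brighter).
Aperture: f/5.6 → f/6.3 → f/7.1 → f/8 → f/9 → f/10 → f/11 → f/13 → f/14 → f/16 → f/18 → f/20 → f/22 — 4 stops stopped down (darker).
Net change so far: 2 stops darker. Offset with the shutter speed: 1/13 → 1/10 → 1/8 → 1/6 → 1/5 → 1/4 → 0.3.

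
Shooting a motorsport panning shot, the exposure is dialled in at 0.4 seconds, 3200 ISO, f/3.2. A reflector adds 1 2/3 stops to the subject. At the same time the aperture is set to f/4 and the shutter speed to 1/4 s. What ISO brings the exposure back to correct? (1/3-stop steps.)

Scene light: 1 2/3 stops brighter.
Aperture: f/3.2 → f/3.5 → f/4 — 2/3 stop stopped down (darker).
Shutter speed: 0.4 → 0.3 → 1/4 — 2/3 stop shorter (darker).
Net so far: 1/3 stop brighter. ISO: 3200 → 2500.

ISO 2500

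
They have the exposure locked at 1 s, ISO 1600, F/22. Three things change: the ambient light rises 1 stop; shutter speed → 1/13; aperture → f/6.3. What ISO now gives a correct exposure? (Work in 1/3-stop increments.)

Scene light: 1 stop brighter.
Shutter speed: 1 → 0.8 → 0.6 → 0.5 → 0.4 → 0.3 → 1/4 → 1/5 → 1/6 → 1/8 → 1/10 → 1/13 — 3 2/3 stops shorter (darker).
Aperture: f/22 → f/20 → f/18 → f/16 → f/14 → f/13 → f/11 → f/10 → f/9 → f/8 → f/7.1 → f/6.3 — 3 2/3 stops opened up (brighter).
Net so far: 1 stop brighter. ISO: 1600 → 1250 → 1000 → 800.

ISO 800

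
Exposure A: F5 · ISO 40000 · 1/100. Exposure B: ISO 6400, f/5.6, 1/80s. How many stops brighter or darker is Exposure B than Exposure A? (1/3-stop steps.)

2 2/3 stops darker

Aperture: f/5 → f/5.6 — 1/3 stop smaller aperture (darker).
Shutter speed: 1/100 → 1/80 — 1/3 stop slower (brighter).
ISO: 40000 → 32000 → 25600 → 20000 → 16000 → 12800 → 10000 → 8000 → 6400 — 2 2/3 stops lower (darker).
Net: −1/3 +1/3 −2 2/3 = −2 2/3 stops.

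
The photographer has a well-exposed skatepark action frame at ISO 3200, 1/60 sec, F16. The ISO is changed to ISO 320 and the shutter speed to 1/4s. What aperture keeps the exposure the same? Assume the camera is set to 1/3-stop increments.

f/20

ISO: 3200 → 2500 → 2000 → 1600 → 1250 → 1000 → 800 → 640 → 500 → 400 → 320 — 3 1/3 stops lower (darker).
Shutter speed: 1/60 → 1/50 → 1/40 → 1/30 → 1/25 → 1/20 → 1/15 → 1/13 → 1/10 → 1/8 → 1/6 → 1/5 → 1/4 — 4 stops slower (brighter).
Net change so far: 2/3 stop brighter. Offset with the aperture: f/16 → f/18 → f/20.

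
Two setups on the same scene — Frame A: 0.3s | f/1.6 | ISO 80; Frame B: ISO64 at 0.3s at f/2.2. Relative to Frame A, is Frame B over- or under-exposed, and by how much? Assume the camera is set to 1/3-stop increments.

Aperture: f/1.6 → f/1.8 → f/2 → f/2.2 — 1 stop narrower (darker).
Shutter speed: unchanged.
ISO: 80 → 64 — 1/3 stop dropped (darker).
Net: −1 −1/3 = −1 1/3 stops.

1 1/3 stops darker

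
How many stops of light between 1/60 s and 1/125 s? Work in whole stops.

1/60 → 1/125 — count the steps: 1 stop.

1 stop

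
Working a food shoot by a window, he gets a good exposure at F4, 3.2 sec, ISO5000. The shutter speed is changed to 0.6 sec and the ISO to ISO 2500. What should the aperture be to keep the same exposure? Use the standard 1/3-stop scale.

f/1.2

Shutter speed: 3.2 → 2.5 → 2 → 1.6 → 1.3 → 1 → 0.8 → 0.6 — 2 1/3 stops faster (darker).
ISO: 5000 → 4000 → 3200 → 2500 — 1 stop lower (darker).
Net change so far: 3 1/3 stops darker. Offset with the aperture: f/4 → f/3.5 → f/3.2 → f/2.8 → f/2.5 → f/2.2 → f/2 → f/1.8 → f/1.6 → f/1.4 → f/1.2.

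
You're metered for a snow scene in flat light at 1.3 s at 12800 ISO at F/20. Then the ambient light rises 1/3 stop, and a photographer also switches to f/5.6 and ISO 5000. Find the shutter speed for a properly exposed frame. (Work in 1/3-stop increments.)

1/5s

Scene light: 1/3 stop brighter.
Aperture: f/20 → f/18 → f/16 → f/14 → f/13 → f/11 → f/10 → f/9 → f/8 → f/7.1 → f/6.3 → f/5.6 — 3 2/3 stops wider (brighter).
ISO: 12800 → 10000 → 8000 → 6400 → 5000 — 1 1/3 stops lower (darker).
Net so far: 2 2/3 stops brighter. Shutter speed: 1.3 → 1 → 0.8 → 0.6 → 0.5 → 0.4 → 0.3 → 1/4 → 1/5.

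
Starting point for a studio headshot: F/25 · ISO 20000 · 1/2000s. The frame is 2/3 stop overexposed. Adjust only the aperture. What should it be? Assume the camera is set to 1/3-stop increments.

f/32

Overexposed by 2/3 stop → need 2/3 stop darker.
Aperture: f/25 → f/29 → f/32.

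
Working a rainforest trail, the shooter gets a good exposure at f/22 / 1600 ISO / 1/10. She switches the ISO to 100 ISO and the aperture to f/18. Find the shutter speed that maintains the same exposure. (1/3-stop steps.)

ISO: 1600 → 1250 → 1000 → 800 → 640 → 500 → 400 → 320 → 250 → 200 → 160 → 125 → 100 — 4 stops lower (darker).
Aperture: f/22 → f/20 → f/18 — 2/3 stop wider (brighter).
Net change so far: 3 1/3 stops darker. Offset with the shutter speed: 1/10 → 1/8 → 1/6 → 1/5 → 1/4 → 0.3 → 0.4 → 0.5 → 0.6 → 0.8 → 1.

1 s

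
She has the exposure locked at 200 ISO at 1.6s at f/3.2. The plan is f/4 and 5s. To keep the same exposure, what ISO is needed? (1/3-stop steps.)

ISO 100

Aperture: f/3.2 → f/3.5 → f/4 — 2/3 stop stopped down (darker).
Shutter speed: 1.6 → 2 → 2.5 → 3.2 → 4 → 5 — 1 2/3 stops slower (brighter).
Net change so far: 1 stop brighter. Offset with the ISO: 200 → 160 → 125 → 100.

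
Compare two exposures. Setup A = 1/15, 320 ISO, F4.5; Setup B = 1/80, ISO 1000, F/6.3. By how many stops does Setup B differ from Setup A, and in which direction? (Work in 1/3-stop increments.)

Aperture: f/4.5 → f/5 → f/5.6 → f/6.3 — 1 stop smaller aperture (darker).
Shutter speed: 1/15 → 1/20 → 1/25 → 1/30 → 1/40 → 1/50 → 1/60 → 1/80 — 2 1/3 stops faster (darker).
ISO: 320 → 400 → 500 → 640 → 800 → 1000 — 1 2/3 stops higher (brighter).
Net: −1 −2 1/3 +1 2/3 = −1 2/3 stops.

1 2/3 stops darker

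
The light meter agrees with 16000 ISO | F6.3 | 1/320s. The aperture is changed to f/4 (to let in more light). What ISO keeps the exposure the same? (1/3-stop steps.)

ISO 6400

Aperture: f/6.3 → f/5.6 → f/5 → f/4.5 → f/4 — 1 1/3 stops wider (brighter).
Need 1 1/3 stops darker from the ISO: 16000 → 12800 → 10000 → 8000 → 6400.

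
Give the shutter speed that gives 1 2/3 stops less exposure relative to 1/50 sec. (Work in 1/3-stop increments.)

1/160s

Shutter speed: 1/50 → 1/60 → 1/80 → 1/100 → 1/125 → 1/160 — 1 2/3 stops faster (darker).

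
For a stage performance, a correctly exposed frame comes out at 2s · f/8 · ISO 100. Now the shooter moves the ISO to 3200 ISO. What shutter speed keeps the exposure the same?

1/15s

ISO: 100 → 200 → 400 → 800 → 1600 → 3200 — 5 stops raised (brighter).
Need 5 stops darker from the shutter speed: 2 → 1 → 1/2 → 1/4 → 1/8 → 1/15.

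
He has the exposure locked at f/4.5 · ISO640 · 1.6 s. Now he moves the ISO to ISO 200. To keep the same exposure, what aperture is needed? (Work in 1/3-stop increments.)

f/2.5

ISO: 640 → 500 → 400 → 320 → 250 → 200 — 1 2/3 stops dropped (darker).
Need 1 2/3 stops brighter from the aperture: f/4.5 → f/4 → f/3.5 → f/3.2 → f/2.8 → f/2.5.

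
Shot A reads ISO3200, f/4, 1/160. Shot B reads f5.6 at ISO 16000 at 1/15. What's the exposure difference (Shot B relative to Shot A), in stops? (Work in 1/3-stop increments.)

Aperture: f/4 → f/4.5 → f/5 → f/5.6 — 1 stop narrower (darker).
Shutter speed: 1/160 → 1/125 → 1/100 → 1/80 → 1/60 → 1/50 → 1/40 → 1/30 → 1/25 → 1/20 → 1/15 — 3 1/3 stops slower (brighter).
ISO: 3200 → 4000 → 5000 → 6400 → 8000 → 10000 → 12800 → 16000 — 2 1/3 stops higher (brighter).
Net: −1 +3 1/3 +2 1/3 = +4 2/3 stops.

4 2/3 stops brighter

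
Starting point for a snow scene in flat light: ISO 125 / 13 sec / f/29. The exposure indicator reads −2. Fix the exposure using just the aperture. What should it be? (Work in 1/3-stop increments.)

f/14

Underexposed by 2 stops → need 2 stops brighter.
Aperture: f/29 → f/25 → f/22 → f/20 → f/18 → f/16 → f/14.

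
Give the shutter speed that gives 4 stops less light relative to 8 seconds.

Shutter speed: 8 → 4 → 2 → 1 → 1/2 — 4 stops faster (darker).

1/2s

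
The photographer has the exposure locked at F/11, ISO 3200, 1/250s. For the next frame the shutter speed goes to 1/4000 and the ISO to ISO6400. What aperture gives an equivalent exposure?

f/4

Shutter speed: 1/250 → 1/500 → 1/1000 → 1/2000 → 1/4000 — 4 stops shorter (darker).
ISO: 3200 → 6400 — 1 stop raised (brighter).
Net change so far: 3 stops darker. Offset with the aperture: f/11 → f/8 → f/5.6 → f/4.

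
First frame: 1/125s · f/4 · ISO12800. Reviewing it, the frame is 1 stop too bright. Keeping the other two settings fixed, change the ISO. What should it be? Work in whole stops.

ISO 6400

Overexposed by 1 stop → need 1 stop darker.
ISO: 12800 → 6400.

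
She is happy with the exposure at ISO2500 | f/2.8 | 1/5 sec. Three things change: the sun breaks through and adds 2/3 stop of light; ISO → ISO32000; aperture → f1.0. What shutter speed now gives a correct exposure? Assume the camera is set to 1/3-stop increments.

Scene light: 2/3 stop brighter.
ISO: 2500 → 3200 → 4000 → 5000 → 6400 → 8000 → 10000 → 12800 → 16000 → 20000 → 25600 → 32000 — 3 2/3 stops raised (brighter).
Aperture: f/2.8 → f/2.5 → f/2.2 → f/2 → f/1.8 → f/1.6 → f/1.4 → f/1.2 → f/1.1 → f/1.0 — 3 stops larger aperture (brighter).
Net so far: 7 1/3 stops brighter. Shutter speed: 1/5 → 1/6 → 1/8 → 1/10 → 1/13 → 1/15 → 1/20 → 1/25 → 1/30 → 1/40 → 1/50 → 1/60 → 1/80 → 1/100 → 1/125 → 1/160 → 1/200 → 1/250 → 1/320 → 1/400 → 1/500 → 1/640 → 1/800.

1/800s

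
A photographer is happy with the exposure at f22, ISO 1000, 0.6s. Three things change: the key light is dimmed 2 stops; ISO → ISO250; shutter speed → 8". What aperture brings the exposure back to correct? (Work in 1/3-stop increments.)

Scene light: 2 stops darker.
ISO: 1000 → 800 → 640 → 500 → 400 → 320 → 250 — 2 stops lower (darker).
Shutter speed: 0.6 → 0.8 → 1 → 1.3 → 1.6 → 2 → 2.5 → 3.2 → 4 → 5 → 6 → 8 — 3 2/3 stops slower (brighter).
Net so far: 1/3 stop darker. Aperture: f/22 → f/20.

f/20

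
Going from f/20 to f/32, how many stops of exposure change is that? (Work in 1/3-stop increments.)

f/20 → f/22 → f/25 → f/29 → f/32 — count the steps: 4 third-stops = 1 1/3 stops.

1 1/3 stops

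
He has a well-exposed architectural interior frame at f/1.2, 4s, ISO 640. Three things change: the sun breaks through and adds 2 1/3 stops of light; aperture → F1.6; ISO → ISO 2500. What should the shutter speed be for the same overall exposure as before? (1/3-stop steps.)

Scene light: 2 1/3 stops brighter.
Aperture: f/1.2 → f/1.4 → f/1.6 — 2/3 stop narrower (darker).
ISO: 640 → 800 → 1000 → 1250 → 1600 → 2000 → 2500 — 2 stops raised (brighter).
Net so far: 3 2/3 stops brighter. Shutter speed: 4 → 3.2 → 2.5 → 2 → 1.6 → 1.3 → 1 → 0.8 → 0.6 → 0.5 → 0.4 → 0.3.

0.3 s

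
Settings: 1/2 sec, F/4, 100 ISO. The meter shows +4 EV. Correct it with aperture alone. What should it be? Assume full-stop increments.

f/16

Overexposed by 4 stops → need 4 stops darker.
Aperture: f/4 → f/5.6 → f/8 → f/11 → f/16.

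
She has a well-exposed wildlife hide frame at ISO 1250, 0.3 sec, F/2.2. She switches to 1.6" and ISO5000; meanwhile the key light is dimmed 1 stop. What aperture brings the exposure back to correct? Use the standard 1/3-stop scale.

Scene light: 1 stop darker.
Shutter speed: 0.3 → 0.4 → 0.5 → 0.6 → 0.8 → 1 → 1.3 → 1.6 — 2 1/3 stops slower (brighter).
ISO: 1250 → 1600 → 2000 → 2500 → 3200 → 4000 → 5000 — 2 stops higher (brighter).
Net so far: 3 1/3 stops brighter. Aperture: f/2.2 → f/2.5 → f/2.8 → f/3.2 → f/3.5 → f/4 → f/4.5 → f/5 → f/5.6 → f/6.3 → f/7.1.

f/7.1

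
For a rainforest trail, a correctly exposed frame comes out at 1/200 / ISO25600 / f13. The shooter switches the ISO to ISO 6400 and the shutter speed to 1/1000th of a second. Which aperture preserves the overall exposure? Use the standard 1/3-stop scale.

f/2.8

ISO: 25600 → 20000 → 16000 → 12800 → 10000 → 8000 → 6400 — 2 stops dropped (darker).
Shutter speed: 1/200 → 1/250 → 1/320 → 1/400 → 1/500 → 1/640 → 1/800 → 1/1000 — 2 1/3 stops shorter (darker).
Net change so far: 4 1/3 stops darker. Offset with the aperture: f/13 → f/11 → f/10 → f/9 → f/8 → f/7.1 → f/6.3 → f/5.6 → f/5 → f/4.5 → f/4 → f/3.5 → f/3.2 → f/2.8.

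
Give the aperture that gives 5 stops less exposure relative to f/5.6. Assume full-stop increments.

Aperture: f/5.6 → f/8 → f/11 → f/16 → f/22 → f/32 — 5 stops stopped down (darker).

f/32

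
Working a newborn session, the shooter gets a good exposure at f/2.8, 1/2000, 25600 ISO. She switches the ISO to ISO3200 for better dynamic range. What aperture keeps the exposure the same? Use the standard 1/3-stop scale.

f/1.0

ISO: 25600 → 20000 → 16000 → 12800 → 10000 → 8000 → 6400 → 5000 → 4000 → 3200 — 3 stops dropped (darker).
Need 3 stops brighter from the aperture: f/2.8 → f/2.5 → f/2.2 → f/2 → f/1.8 → f/1.6 → f/1.4 → f/1.2 → f/1.1 → f/1.0.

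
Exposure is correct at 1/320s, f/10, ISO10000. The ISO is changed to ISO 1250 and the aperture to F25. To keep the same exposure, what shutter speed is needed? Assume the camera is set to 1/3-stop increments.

ISO: 10000 → 8000 → 6400 → 5000 → 4000 → 3200 → 2500 → 2000 → 1600 → 1250 — 3 stops lower (darker).
Aperture: f/10 → f/11 → f/13 → f/14 → f/16 → f/18 → f/20 → f/22 → f/25 — 2 2/3 stops smaller aperture (darker).
Net change so far: 5 2/3 stops darker. Offset with the shutter speed: 1/320 → 1/250 → 1/200 → 1/160 → 1/125 → 1/100 → 1/80 → 1/60 → 1/50 → 1/40 → 1/30 → 1/25 → 1/20 → 1/15 → 1/13 → 1/10 → 1/8 → 1/6.

1/6s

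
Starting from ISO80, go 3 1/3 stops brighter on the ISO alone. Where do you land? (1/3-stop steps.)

ISO 800

ISO: 80 → 100 → 125 → 160 → 200 → 250 → 320 → 400 → 500 → 640 → 800 — 3 1/3 stops higher (brighter).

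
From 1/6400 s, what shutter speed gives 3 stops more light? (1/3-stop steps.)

1/800s

Shutter speed: 1/6400 → 1/5000 → 1/4000 → 1/3200 → 1/2500 → 1/2000 → 1/1600 → 1/1250 → 1/1000 → 1/800 — 3 stops slower (brighter).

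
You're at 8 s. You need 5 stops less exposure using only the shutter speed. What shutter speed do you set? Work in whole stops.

1/4s

Shutter speed: 8 → 4 → 2 → 1 → 1/2 → 1/4 — 5 stops faster (darker).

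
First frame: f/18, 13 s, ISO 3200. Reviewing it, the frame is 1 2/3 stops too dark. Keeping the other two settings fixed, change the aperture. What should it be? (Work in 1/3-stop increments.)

Underexposed by 1 2/3 stops → need 1 2/3 stops brighter.
Aperture: f/18 → f/16 → f/14 → f/13 → f/11 → f/10.

f/10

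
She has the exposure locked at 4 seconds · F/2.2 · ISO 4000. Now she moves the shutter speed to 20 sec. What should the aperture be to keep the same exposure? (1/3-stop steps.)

Shutter speed: 4 → 5 → 6 → 8 → 10 → 13 → 15 → 20 — 2 1/3 stops slower (brighter).
Need 2 1/3 stops darker from the aperture: f/2.2 → f/2.5 → f/2.8 → f/3.2 → f/3.5 → f/4 → f/4.5 → f/5.

f/5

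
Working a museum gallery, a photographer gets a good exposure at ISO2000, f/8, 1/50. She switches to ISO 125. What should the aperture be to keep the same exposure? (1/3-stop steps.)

ISO: 2000 → 1600 → 1250 → 1000 → 800 → 640 → 500 → 400 → 320 → 250 → 200 → 160 → 125 — 4 stops dropped (darker).
Need 4 stops brighter from the aperture: f/8 → f/7.1 → f/6.3 → f/5.6 → f/5 → f/4.5 → f/4 → f/3.5 → f/3.2 → f/2.8 → f/2.5 → f/2.2 → f/2.

f/2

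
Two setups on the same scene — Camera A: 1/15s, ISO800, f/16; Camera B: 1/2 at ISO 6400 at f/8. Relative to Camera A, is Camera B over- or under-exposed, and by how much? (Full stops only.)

8 stops brighter

Aperture: f/16 → f/11 → f/8 — 2 stops opened up (brighter).
Shutter speed: 1/15 → 1/8 → 1/4 → 1/2 — 3 stops slower (brighter).
ISO: 800 → 1600 → 3200 → 6400 — 3 stops higher (brighter).
Net: +2 +3 +3 = +8 stops.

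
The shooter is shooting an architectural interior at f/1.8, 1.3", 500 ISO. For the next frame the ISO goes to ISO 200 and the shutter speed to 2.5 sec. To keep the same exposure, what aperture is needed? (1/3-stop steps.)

f/1.6

ISO: 500 → 400 → 320 → 250 → 200 — 1 1/3 stops dropped (darker).
Shutter speed: 1.3 → 1.6 → 2 → 2.5 — 1 stop longer (brighter).
Net change so far: 1/3 stop darker. Offset with the aperture: f/1.8 → f/1.6.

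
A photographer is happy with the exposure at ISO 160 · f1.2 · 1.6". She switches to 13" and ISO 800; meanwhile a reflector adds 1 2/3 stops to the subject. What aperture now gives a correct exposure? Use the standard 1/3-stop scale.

f/14

Scene light: 1 2/3 stops brighter.
Shutter speed: 1.6 → 2 → 2.5 → 3.2 → 4 → 5 → 6 → 8 → 10 → 13 — 3 stops longer (brighter).
ISO: 160 → 200 → 250 → 320 → 400 → 500 → 640 → 800 — 2 1/3 stops higher (brighter).
Net so far: 7 stops brighter. Aperture: f/1.2 → f/1.4 → f/1.6 → f/1.8 → f/2 → f/2.2 → f/2.5 → f/2.8 → f/3.2 → f/3.5 → f/4 → f/4.5 → f/5 → f/5.6 → f/6.3 → f/7.1 → f/8 → f/9 → f/10 → f/11 → f/13 → f/14.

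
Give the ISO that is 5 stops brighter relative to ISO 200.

ISO 6400

ISO: 200 → 400 → 800 → 1600 → 3200 → 6400 — 5 stops higher (brighter).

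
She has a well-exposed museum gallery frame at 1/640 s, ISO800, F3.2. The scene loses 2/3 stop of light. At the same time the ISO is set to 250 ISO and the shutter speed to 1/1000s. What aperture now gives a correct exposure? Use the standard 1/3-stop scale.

Scene light: 2/3 stop darker.
ISO: 800 → 640 → 500 → 400 → 320 → 250 — 1 2/3 stops lower (darker).
Shutter speed: 1/640 → 1/800 → 1/1000 — 2/3 stop faster (darker).
Net so far: 3 stops darker. Aperture: f/3.2 → f/2.8 → f/2.5 → f/2.2 → f/2 → f/1.8 → f/1.6 → f/1.4 → f/1.2 → f/1.1.

f/1.1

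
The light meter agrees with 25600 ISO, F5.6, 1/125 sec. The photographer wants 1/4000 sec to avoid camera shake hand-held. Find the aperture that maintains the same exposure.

f/1.0

Shutter speed: 1/125 → 1/250 → 1/500 → 1/1000 → 1/2000 → 1/4000 — 5 stops shorter (darker).
Need 5 stops brighter from the aperture: f/5.6 → f/4 → f/2.8 → f/2 → f/1.4 → f/1.0.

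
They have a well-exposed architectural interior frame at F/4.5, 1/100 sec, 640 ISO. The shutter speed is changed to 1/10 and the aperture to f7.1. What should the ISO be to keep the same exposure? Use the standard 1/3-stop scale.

Shutter speed: 1/100 → 1/80 → 1/60 → 1/50 → 1/40 → 1/30 → 1/25 → 1/20 → 1/15 → 1/13 → 1/10 — 3 1/3 stops slower (brighter).
Aperture: f/4.5 → f/5 → f/5.6 → f/6.3 → f/7.1 — 1 1/3 stops smaller aperture (darker).
Net change so far: 2 stops brighter. Offset with the ISO: 640 → 500 → 400 → 320 → 250 → 200 → 160.

ISO 160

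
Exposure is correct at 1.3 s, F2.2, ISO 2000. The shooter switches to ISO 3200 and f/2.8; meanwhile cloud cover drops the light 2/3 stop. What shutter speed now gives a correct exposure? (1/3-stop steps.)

Scene light: 2/3 stop darker.
ISO: 2000 → 2500 → 3200 — 2/3 stop higher (brighter).
Aperture: f/2.2 → f/2.5 → f/2.8 — 2/3 stop stopped down (darker).
Net so far: 2/3 stop darker. Shutter speed: 1.3 → 1.6 → 2.

2 s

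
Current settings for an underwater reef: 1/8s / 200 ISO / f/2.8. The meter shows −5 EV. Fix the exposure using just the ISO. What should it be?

ISO 6400

Underexposed by 5 stops → need 5 stops brighter.
ISO: 200 → 400 → 800 → 1600 → 3200 → 6400.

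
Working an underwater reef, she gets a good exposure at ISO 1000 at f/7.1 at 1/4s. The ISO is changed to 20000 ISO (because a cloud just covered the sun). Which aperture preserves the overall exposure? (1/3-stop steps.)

f/32

ISO: 1000 → 1250 → 1600 → 2000 → 2500 → 3200 → 4000 → 5000 → 6400 → 8000 → 10000 → 12800 → 16000 → 20000 — 4 1/3 stops higher (brighter).
Need 4 1/3 stops darker from the aperture: f/7.1 → f/8 → f/9 → f/10 → f/11 → f/13 → f/14 → f/16 → f/18 → f/20 → f/22 → f/25 → f/29 → f/32.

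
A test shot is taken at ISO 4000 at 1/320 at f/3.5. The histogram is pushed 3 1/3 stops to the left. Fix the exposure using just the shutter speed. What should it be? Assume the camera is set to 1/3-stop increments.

1/30s

Underexposed by 3 1/3 stops → need 3 1/3 stops brighter.
Shutter speed: 1/320 → 1/250 → 1/200 → 1/160 → 1/125 → 1/100 → 1/80 → 1/60 → 1/50 → 1/40 → 1/30.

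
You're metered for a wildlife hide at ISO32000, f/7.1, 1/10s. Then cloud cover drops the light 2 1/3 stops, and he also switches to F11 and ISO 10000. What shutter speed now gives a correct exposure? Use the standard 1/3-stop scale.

Scene light: 2 1/3 stops darker.
Aperture: f/7.1 → f/8 → f/9 → f/10 → f/11 — 1 1/3 stops smaller aperture (darker).
ISO: 32000 → 25600 → 20000 → 16000 → 12800 → 10000 — 1 2/3 stops lower (darker).
Net so far: 5 1/3 stops darker. Shutter speed: 1/10 → 1/8 → 1/6 → 1/5 → 1/4 → 0.3 → 0.4 → 0.5 → 0.6 → 0.8 → 1 → 1.3 → 1.6 → 2 → 2.5 → 3.2 → 4.

4 s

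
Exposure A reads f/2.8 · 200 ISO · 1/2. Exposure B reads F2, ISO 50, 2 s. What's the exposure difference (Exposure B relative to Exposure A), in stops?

1 stop brighter

Aperture: f/2.8 → f/2 — 1 stop wider (brighter).
Shutter speed: 1/2 → 1 → 2 — 2 stops slower (brighter).
ISO: 200 → 100 → 50 — 2 stops lower (darker).
Net: +1 +2 −2 = +1 stop.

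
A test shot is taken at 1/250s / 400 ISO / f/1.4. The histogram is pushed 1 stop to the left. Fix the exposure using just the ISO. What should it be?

ISO 800

Underexposed by 1 stop → need 1 stop brighter.
ISO: 400 → 800.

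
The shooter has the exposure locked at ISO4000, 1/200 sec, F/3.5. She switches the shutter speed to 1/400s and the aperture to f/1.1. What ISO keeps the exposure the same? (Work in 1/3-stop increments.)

ISO 800

Shutter speed: 1/200 → 1/250 → 1/320 → 1/400 — 1 stop shorter (darker).
Aperture: f/3.5 → f/3.2 → f/2.8 → f/2.5 → f/2.2 → f/2 → f/1.8 → f/1.6 → f/1.4 → f/1.2 → f/1.1 — 3 1/3 stops opened up (brighter).
Net change so far: 2 1/3 stops brighter. Offset with the ISO: 4000 → 3200 → 2500 → 2000 → 1600 → 1250 → 1000 → 800.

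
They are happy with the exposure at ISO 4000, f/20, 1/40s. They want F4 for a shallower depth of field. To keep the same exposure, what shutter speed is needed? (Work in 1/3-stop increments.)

Aperture: f/20 → f/18 → f/16 → f/14 → f/13 → f/11 → f/10 → f/9 → f/8 → f/7.1 → f/6.3 → f/5.6 → f/5 → f/4.5 → f/4 — 4 2/3 stops opened up (brighter).
Need 4 2/3 stops darker from the shutter speed: 1/40 → 1/50 → 1/60 → 1/80 → 1/100 → 1/125 → 1/160 → 1/200 → 1/250 → 1/320 → 1/400 → 1/500 → 1/640 → 1/800 → 1/1000.

1/1000s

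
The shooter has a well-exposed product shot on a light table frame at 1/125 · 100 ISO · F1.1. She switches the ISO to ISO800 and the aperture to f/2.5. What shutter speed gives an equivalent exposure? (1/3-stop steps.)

1/200s

ISO: 100 → 125 → 160 → 200 → 250 → 320 → 400 → 500 → 640 → 800 — 3 stops raised (brighter).
Aperture: f/1.1 → f/1.2 → f/1.4 → f/1.6 → f/1.8 → f/2 → f/2.2 → f/2.5 — 2 1/3 stops narrower (darker).
Net change so far: 2/3 stop brighter. Offset with the shutter speed: 1/125 → 1/160 → 1/200.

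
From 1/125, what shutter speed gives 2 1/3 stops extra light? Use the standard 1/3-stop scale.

Shutter speed: 1/125 → 1/100 → 1/80 → 1/60 → 1/50 → 1/40 → 1/30 → 1/25 — 2 1/3 stops slower (brighter).

1/25s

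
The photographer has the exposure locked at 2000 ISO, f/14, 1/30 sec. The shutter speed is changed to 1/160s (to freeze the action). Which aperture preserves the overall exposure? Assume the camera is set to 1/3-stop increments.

f/6.3

Shutter speed: 1/30 → 1/40 → 1/50 → 1/60 → 1/80 → 1/100 → 1/125 → 1/160 — 2 1/3 stops faster (darker).
Need 2 1/3 stops brighter from the aperture: f/14 → f/13 → f/11 → f/10 → f/9 → f/8 → f/7.1 → f/6.3.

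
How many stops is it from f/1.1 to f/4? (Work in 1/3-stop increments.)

3 2/3 stops

f/1.1 → f/1.2 → f/1.4 → f/1.6 → f/1.8 → f/2 → f/2.2 → f/2.5 → f/2.8 → f/3.2 → f/3.5 → f/4 — count the steps: 11 third-stops = 3 2/3 stops.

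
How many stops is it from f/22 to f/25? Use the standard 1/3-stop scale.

1/3 stop

f/22 → f/25 — count the steps: 1 third-stops = 1/3 stop.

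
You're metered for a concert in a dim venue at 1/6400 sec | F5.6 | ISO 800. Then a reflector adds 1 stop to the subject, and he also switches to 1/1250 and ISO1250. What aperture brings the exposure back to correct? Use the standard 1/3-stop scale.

f/22

Scene light: 1 stop brighter.
Shutter speed: 1/6400 → 1/5000 → 1/4000 → 1/3200 → 1/2500 → 1/2000 → 1/1600 → 1/1250 — 2 1/3 stops slower (brighter).
ISO: 800 → 1000 → 1250 — 2/3 stop raised (brighter).
Net so far: 4 stops brighter. Aperture: f/5.6 → f/6.3 → f/7.1 → f/8 → f/9 → f/10 → f/11 → f/13 → f/14 → f/16 → f/18 → f/20 → f/22.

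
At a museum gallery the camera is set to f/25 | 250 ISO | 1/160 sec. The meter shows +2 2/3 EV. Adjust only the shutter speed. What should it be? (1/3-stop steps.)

1/1000s

Overexposed by 2 2/3 stops → need 2 2/3 stops darker.
Shutter speed: 1/160 → 1/200 → 1/250 → 1/320 → 1/400 → 1/500 → 1/640 → 1/800 → 1/1000.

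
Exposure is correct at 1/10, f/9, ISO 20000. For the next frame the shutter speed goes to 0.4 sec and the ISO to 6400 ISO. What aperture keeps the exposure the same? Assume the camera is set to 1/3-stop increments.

Shutter speed: 1/10 → 1/8 → 1/6 → 1/5 → 1/4 → 0.3 → 0.4 — 2 stops slower (brighter).
ISO: 20000 → 16000 → 12800 → 10000 → 8000 → 6400 — 1 2/3 stops lower (darker).
Net change so far: 1/3 stop brighter. Offset with the aperture: f/9 → f/10.

f/10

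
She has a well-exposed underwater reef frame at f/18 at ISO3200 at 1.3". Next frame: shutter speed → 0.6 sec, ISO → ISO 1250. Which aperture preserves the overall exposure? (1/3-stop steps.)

Shutter speed: 1.3 → 1 → 0.8 → 0.6 — 1 stop faster (darker).
ISO: 3200 → 2500 → 2000 → 1600 → 1250 — 1 1/3 stops dropped (darker).
Net change so far: 2 1/3 stops darker. Offset with the aperture: f/18 → f/16 → f/14 → f/13 → f/11 → f/10 → f/9 → f/8.

f/8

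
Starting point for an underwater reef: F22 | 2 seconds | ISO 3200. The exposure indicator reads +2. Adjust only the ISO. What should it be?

ISO 800

Overexposed by 2 stops → need 2 stops darker.
ISO: 3200 → 1600 → 800.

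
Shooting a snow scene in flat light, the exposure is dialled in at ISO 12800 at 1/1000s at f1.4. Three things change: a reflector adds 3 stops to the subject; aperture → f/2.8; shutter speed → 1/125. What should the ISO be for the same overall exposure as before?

Scene light: 3 stops brighter.
Aperture: f/1.4 → f/2 → f/2.8 — 2 stops stopped down (darker).
Shutter speed: 1/1000 → 1/500 → 1/250 → 1/125 — 3 stops slower (brighter).
Net so far: 4 stops brighter. ISO: 12800 → 6400 → 3200 → 1600 → 800.

ISO 800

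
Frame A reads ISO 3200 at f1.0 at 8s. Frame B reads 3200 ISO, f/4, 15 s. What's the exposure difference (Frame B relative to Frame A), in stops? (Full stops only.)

3 stops darker

Aperture: f/1.0 → f/1.4 → f/2 → f/2.8 → f/4 — 4 stops stopped down (darker).
Shutter speed: 8 → 15 — 1 stop longer (brighter).
ISO: unchanged.
Net: −4 +1 = −3 stops.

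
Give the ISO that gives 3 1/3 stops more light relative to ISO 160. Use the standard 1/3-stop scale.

ISO 1600

ISO: 160 → 200 → 250 → 320 → 400 → 500 → 640 → 800 → 1000 → 1250 → 1600 — 3 1/3 stops higher (brighter).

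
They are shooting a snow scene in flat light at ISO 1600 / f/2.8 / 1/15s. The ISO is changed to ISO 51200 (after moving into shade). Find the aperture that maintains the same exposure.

ISO: 1600 → 3200 → 6400 → 12800 → 25600 → 51200 — 5 stops raised (brighter).
Need 5 stops darker from the aperture: f/2.8 → f/4 → f/5.6 → f/8 → f/11 → f/16.

f/16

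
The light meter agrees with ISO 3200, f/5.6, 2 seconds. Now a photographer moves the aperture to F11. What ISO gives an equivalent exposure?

Aperture: f/5.6 → f/8 → f/11 — 2 stops smaller aperture (darker).
Need 2 stops brighter from the ISO: 3200 → 6400 → 12800.

ISO 12800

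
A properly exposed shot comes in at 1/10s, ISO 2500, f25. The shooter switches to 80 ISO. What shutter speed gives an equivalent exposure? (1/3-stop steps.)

3.2 s

ISO: 2500 → 2000 → 1600 → 1250 → 1000 → 800 → 640 → 500 → 400 → 320 → 250 → 200 → 160 → 125 → 100 → 80 — 5 stops lower (darker).
Need 5 stops brighter from the shutter speed: 1/10 → 1/8 → 1/6 → 1/5 → 1/4 → 0.3 → 0.4 → 0.5 → 0.6 → 0.8 → 1 → 1.3 → 1.6 → 2 → 2.5 → 3.2.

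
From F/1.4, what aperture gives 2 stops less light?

Aperture: f/1.4 → f/2 → f/2.8 — 2 stops smaller aperture (darker).

f/2.8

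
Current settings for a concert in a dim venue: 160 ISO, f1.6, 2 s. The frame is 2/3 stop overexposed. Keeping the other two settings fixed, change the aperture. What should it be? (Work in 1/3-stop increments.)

f/2

Overexposed by 2/3 stop → need 2/3 stop darker.
Aperture: f/1.6 → f/1.8 → f/2.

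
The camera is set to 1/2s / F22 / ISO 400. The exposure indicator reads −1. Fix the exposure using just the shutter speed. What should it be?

Underexposed by 1 stop → need 1 stop brighter.
Shutter speed: 1/2 → 1.

1 s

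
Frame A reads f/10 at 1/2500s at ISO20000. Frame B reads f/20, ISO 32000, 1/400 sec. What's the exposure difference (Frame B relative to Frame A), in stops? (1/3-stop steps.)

Aperture: f/10 → f/11 → f/13 → f/14 → f/16 → f/18 → f/20 — 2 stops smaller aperture (darker).
Shutter speed: 1/2500 → 1/2000 → 1/1600 → 1/1250 → 1/1000 → 1/800 → 1/640 → 1/500 → 1/400 — 2 2/3 stops slower (brighter).
ISO: 20000 → 25600 → 32000 — 2/3 stop higher (brighter).
Net: −2 +2 2/3 +2/3 = +1 1/3 stops.

1 1/3 stops brighter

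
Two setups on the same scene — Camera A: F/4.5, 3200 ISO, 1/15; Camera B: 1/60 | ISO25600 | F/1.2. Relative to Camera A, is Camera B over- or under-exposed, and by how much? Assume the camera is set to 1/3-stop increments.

Aperture: f/4.5 → f/4 → f/3.5 → f/3.2 → f/2.8 → f/2.5 → f/2.2 → f/2 → f/1.8 → f/1.6 → f/1.4 → f/1.2 — 3 2/3 stops opened up (brighter).
Shutter speed: 1/15 → 1/20 → 1/25 → 1/30 → 1/40 → 1/50 → 1/60 — 2 stops shorter (darker).
ISO: 3200 → 4000 → 5000 → 6400 → 8000 → 10000 → 12800 → 16000 → 20000 → 25600 — 3 stops higher (brighter).
Net: +3 2/3 −2 +3 = +4 2/3 stops.

4 2/3 stops brighter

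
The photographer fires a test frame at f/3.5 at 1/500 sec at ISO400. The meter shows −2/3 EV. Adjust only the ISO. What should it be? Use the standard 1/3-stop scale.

ISO 640

Underexposed by 2/3 stop → need 2/3 stop brighter.
ISO: 400 → 500 → 640.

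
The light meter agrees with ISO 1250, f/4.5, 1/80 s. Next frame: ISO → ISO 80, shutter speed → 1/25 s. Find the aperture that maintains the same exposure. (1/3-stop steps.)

f/2

ISO: 1250 → 1000 → 800 → 640 → 500 → 400 → 320 → 250 → 200 → 160 → 125 → 100 → 80 — 4 stops lower (darker).
Shutter speed: 1/80 → 1/60 → 1/50 → 1/40 → 1/30 → 1/25 — 1 2/3 stops longer (brighter).
Net change so far: 2 1/3 stops darker. Offset with the aperture: f/4.5 → f/4 → f/3.5 → f/3.2 → f/2.8 → f/2.5 → f/2.2 → f/2.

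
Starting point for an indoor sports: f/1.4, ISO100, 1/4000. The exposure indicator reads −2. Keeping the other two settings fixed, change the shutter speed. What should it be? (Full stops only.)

Underexposed by 2 stops → need 2 stops brighter.
Shutter speed: 1/4000 → 1/2000 → 1/1000.

1/1000s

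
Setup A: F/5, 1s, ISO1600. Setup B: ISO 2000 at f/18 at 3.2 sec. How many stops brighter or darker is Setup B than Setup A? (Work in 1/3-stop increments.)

1 2/3 stops darker

Aperture: f/5 → f/5.6 → f/6.3 → f/7.1 → f/8 → f/9 → f/10 → f/11 → f/13 → f/14 → f/16 → f/18 — 3 2/3 stops smaller aperture (darker).
Shutter speed: 1 → 1.3 → 1.6 → 2 → 2.5 → 3.2 — 1 2/3 stops slower (brighter).
ISO: 1600 → 2000 — 1/3 stop raised (brighter).
Net: −3 2/3 +1 2/3 +1/3 = −1 2/3 stops.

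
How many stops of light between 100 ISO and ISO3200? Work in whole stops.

5 stops

100 → 200 → 400 → 800 → 1600 → 3200 — count the steps: 5 stops.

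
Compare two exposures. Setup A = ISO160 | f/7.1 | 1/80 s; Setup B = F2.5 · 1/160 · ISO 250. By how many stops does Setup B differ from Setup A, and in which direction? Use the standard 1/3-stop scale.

Aperture: f/7.1 → f/6.3 → f/5.6 → f/5 → f/4.5 → f/4 → f/3.5 → f/3.2 → f/2.8 → f/2.5 — 3 stops larger aperture (brighter).
Shutter speed: 1/80 → 1/100 → 1/125 → 1/160 — 1 stop faster (darker).
ISO: 160 → 200 → 250 — 2/3 stop higher (brighter).
Net: +3 −1 +2/3 = +2 2/3 stops.

2 2/3 stops brighter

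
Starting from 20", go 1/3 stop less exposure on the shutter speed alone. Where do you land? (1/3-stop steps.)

Shutter speed: 20 → 15 — 1/3 stop faster (darker).

15 s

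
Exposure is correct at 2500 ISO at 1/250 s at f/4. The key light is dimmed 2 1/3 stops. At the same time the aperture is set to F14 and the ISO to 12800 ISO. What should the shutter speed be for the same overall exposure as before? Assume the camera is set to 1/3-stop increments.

1/20s

Scene light: 2 1/3 stops darker.
Aperture: f/4 → f/4.5 → f/5 → f/5.6 → f/6.3 → f/7.1 → f/8 → f/9 → f/10 → f/11 → f/13 → f/14 — 3 2/3 stops stopped down (darker).
ISO: 2500 → 3200 → 4000 → 5000 → 6400 → 8000 → 10000 → 12800 — 2 1/3 stops higher (brighter).
Net so far: 3 2/3 stops darker. Shutter speed: 1/250 → 1/200 → 1/160 → 1/125 → 1/100 → 1/80 → 1/60 → 1/50 → 1/40 → 1/30 → 1/25 → 1/20.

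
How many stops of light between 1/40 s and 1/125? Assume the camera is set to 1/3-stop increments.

1 2/3 stops

1/40 → 1/50 → 1/60 → 1/80 → 1/100 → 1/125 — count the steps: 5 third-stops = 1 2/3 stops.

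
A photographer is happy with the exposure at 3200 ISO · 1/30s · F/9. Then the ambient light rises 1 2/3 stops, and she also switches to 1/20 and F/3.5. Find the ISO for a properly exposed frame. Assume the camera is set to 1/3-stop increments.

Scene light: 1 2/3 stops brighter.
Shutter speed: 1/30 → 1/25 → 1/20 — 2/3 stop slower (brighter).
Aperture: f/9 → f/8 → f/7.1 → f/6.3 → f/5.6 → f/5 → f/4.5 → f/4 → f/3.5 — 2 2/3 stops larger aperture (brighter).
Net so far: 5 stops brighter. ISO: 3200 → 2500 → 2000 → 1600 → 1250 → 1000 → 800 → 640 → 500 → 400 → 320 → 250 → 200 → 160 → 125 → 100.

ISO 100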